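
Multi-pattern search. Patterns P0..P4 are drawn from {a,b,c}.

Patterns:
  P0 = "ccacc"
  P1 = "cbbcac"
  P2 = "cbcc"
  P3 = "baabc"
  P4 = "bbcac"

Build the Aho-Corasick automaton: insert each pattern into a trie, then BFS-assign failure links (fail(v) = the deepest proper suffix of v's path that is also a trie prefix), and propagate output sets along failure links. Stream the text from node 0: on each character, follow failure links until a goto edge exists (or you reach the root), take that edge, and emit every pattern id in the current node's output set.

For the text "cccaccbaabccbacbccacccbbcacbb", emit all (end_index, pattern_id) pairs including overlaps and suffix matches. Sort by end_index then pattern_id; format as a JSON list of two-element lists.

Construct AC machine:
Trie nodes:
  n0 'ε': b→13 c→1
  n1 'c': b→6 c→2
  n2 'cc': a→3
  n3 'cca': c→4
  n4 'ccac': c→5
  n5 'ccacc': ·  ←P0
  n6 'cb': b→7 c→11
  n7 'cbb': c→8
  n8 'cbbc': a→9
  n9 'cbbca': c→10
  n10 'cbbcac': ·  ←P1
  n11 'cbc': c→12
  n12 'cbcc': ·  ←P2
  n13 'b': a→14 b→18
  n14 'ba': a→15
  n15 'baa': b→16
  n16 'baab': c→17
  n17 'baabc': ·  ←P3
  n18 'bb': c→19
  n19 'bbc': a→20
  n20 'bbca': c→21
  n21 'bbcac': ·  ←P4

Failure links (BFS by depth):
  n1('c'): parent n0 fail=0; on 'c' 0 → fail=0;  out ∅∪∅=∅
  n13('b'): parent n0 fail=0; on 'b' 0 → fail=0;  out ∅∪∅=∅
  n2('cc'): parent n1 fail=0; on 'c' 0 → fail=1;  out ∅∪∅=∅
  n6('cb'): parent n1 fail=0; on 'b' 0 → fail=13;  out ∅∪∅=∅
  n14('ba'): parent n13 fail=0; on 'a' 0 → fail=0;  out ∅∪∅=∅
  n18('bb'): parent n13 fail=0; on 'b' 0 → fail=13;  out ∅∪∅=∅
  n3('cca'): parent n2 fail=1; on 'a' 1→0 → fail=0;  out ∅∪∅=∅
  n7('cbb'): parent n6 fail=13; on 'b' 13 → fail=18;  out ∅∪∅=∅
  n11('cbc'): parent n6 fail=13; on 'c' 13→0 → fail=1;  out ∅∪∅=∅
  n15('baa'): parent n14 fail=0; on 'a' 0 → fail=0;  out ∅∪∅=∅
  n19('bbc'): parent n18 fail=13; on 'c' 13→0 → fail=1;  out ∅∪∅=∅
  n4('ccac'): parent n3 fail=0; on 'c' 0 → fail=1;  out ∅∪∅=∅
  n8('cbbc'): parent n7 fail=18; on 'c' 18 → fail=19;  out ∅∪∅=∅
  n12('cbcc'): parent n11 fail=1; on 'c' 1 → fail=2;  out {2}∪∅={2}
  n16('baab'): parent n15 fail=0; on 'b' 0 → fail=13;  out ∅∪∅=∅
  n20('bbca'): parent n19 fail=1; on 'a' 1→0 → fail=0;  out ∅∪∅=∅
  n5('ccacc'): parent n4 fail=1; on 'c' 1 → fail=2;  out {0}∪∅={0}
  n9('cbbca'): parent n8 fail=19; on 'a' 19 → fail=20;  out ∅∪∅=∅
  n17('baabc'): parent n16 fail=13; on 'c' 13→0 → fail=1;  out {3}∪∅={3}
  n21('bbcac'): parent n20 fail=0; on 'c' 0 → fail=1;  out {4}∪∅={4}
  n10('cbbcac'): parent n9 fail=20; on 'c' 20 → fail=21;  out {1}∪{4}={1,4}

Run:
i=0 'c': node 0→1
i=1 'c': node 1→2
i=2 'c': node 2→2 (fail-walked)
i=3 'a': node 2→3
i=4 'c': node 3→4
i=5 'c': node 4→5  ** P0@[1:5]
i=6 'b': node 5→6 (fail-walked)
i=7 'a': node 6→14 (fail-walked)
i=8 'a': node 14→15
i=9 'b': node 15→16
i=10 'c': node 16→17  ** P3@[6:10]
i=11 'c': node 17→2 (fail-walked)
i=12 'b': node 2→6 (fail-walked)
i=13 'a': node 6→14 (fail-walked)
i=14 'c': node 14→1 (fail-walked)
i=15 'b': node 1→6
i=16 'c': node 6→11
i=17 'c': node 11→12  ** P2@[14:17]
i=18 'a': node 12→3 (fail-walked)
i=19 'c': node 3→4
i=20 'c': node 4→5  ** P0@[16:20]
i=21 'c': node 5→2 (fail-walked)
i=22 'b': node 2→6 (fail-walked)
i=23 'b': node 6→7
i=24 'c': node 7→8
i=25 'a': node 8→9
i=26 'c': node 9→10  ** P1@[21:26],P4@[22:26]
i=27 'b': node 10→6 (fail-walked)
i=28 'b': node 6→7

Result: [[5,0],[10,3],[17,2],[20,0],[26,1],[26,4]]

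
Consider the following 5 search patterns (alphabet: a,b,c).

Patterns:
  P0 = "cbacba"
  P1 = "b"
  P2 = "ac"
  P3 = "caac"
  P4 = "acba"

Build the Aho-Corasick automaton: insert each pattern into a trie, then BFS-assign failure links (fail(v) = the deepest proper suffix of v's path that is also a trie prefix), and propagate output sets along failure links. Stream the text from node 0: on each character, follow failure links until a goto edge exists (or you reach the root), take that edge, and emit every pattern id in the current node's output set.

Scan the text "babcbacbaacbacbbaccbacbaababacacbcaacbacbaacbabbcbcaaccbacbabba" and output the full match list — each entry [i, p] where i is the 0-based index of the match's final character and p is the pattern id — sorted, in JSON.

Construct AC machine:
Trie nodes:
  n0 'ε': a→8 b→7 c→1
  n1 'c': a→10 b→2
  n2 'cb': a→3
  n3 'cba': c→4
  n4 'cbac': b→5
  n5 'cbacb': a→6
  n6 'cbacba': ·  [P0 ends]
  n7 'b': ·  [P1 ends]
  n8 'a': c→9
  n9 'ac': b→13  [P2 ends]
  n10 'ca': a→11
  n11 'caa': c→12
  n12 'caac': ·  [P3 ends]
  n13 'acb': a→14
  n14 'acba': ·  [P4 ends]

BFS fail/out derivation:
  n1('c'): parent n0 fail=0; on 'c' 0 → fail=0;  out ∅∪∅=∅
  n7('b'): parent n0 fail=0; on 'b' 0 → fail=0;  out {1}∪∅={1}
  n8('a'): parent n0 fail=0; on 'a' 0 → fail=0;  out ∅∪∅=∅
  n2('cb'): parent n1 fail=0; on 'b' 0 → fail=7;  out ∅∪{1}={1}
  n9('ac'): parent n8 fail=0; on 'c' 0 → fail=1;  out {2}∪∅={2}
  n10('ca'): parent n1 fail=0; on 'a' 0 → fail=8;  out ∅∪∅=∅
  n3('cba'): parent n2 fail=7; on 'a' 7→0 → fail=8;  out ∅∪∅=∅
  n11('caa'): parent n10 fail=8; on 'a' 8→0 → fail=8;  out ∅∪∅=∅
  n13('acb'): parent n9 fail=1; on 'b' 1 → fail=2;  out ∅∪{1}={1}
  n4('cbac'): parent n3 fail=8; on 'c' 8 → fail=9;  out ∅∪{2}={2}
  n12('caac'): parent n11 fail=8; on 'c' 8 → fail=9;  out {3}∪{2}={2,3}
  n14('acba'): parent n13 fail=2; on 'a' 2 → fail=3;  out {4}∪∅={4}
  n5('cbacb'): parent n4 fail=9; on 'b' 9 → fail=13;  out ∅∪{1}={1}
  n6('cbacba'): parent n5 fail=13; on 'a' 13 → fail=14;  out {0}∪{4}={0,4}

Text stream:
pos 0 'b': at 7  ** P1@[0:0]
pos 1 'a': at 8 (via fail)
pos 2 'b': at 7 (via fail)  ** P1@[2:2]
pos 3 'c': at 1 (via fail)
pos 4 'b': at 2  ** P1@[4:4]
pos 5 'a': at 3
pos 6 'c': at 4  ** P2@[5:6]
pos 7 'b': at 5  ** P1@[7:7]
pos 8 'a': at 6  ** P0@[3:8],P4@[5:8]
pos 9 'a': at 8 (via fail)
pos 10 'c': at 9  ** P2@[9:10]
pos 11 'b': at 13  ** P1@[11:11]
pos 12 'a': at 14  ** P4@[9:12]
pos 13 'c': at 4 (via fail)  ** P2@[12:13]
pos 14 'b': at 5  ** P1@[14:14]
pos 15 'b': at 7 (via fail)  ** P1@[15:15]
pos 16 'a': at 8 (via fail)
pos 17 'c': at 9  ** P2@[16:17]
pos 18 'c': at 1 (via fail)
pos 19 'b': at 2  ** P1@[19:19]
pos 20 'a': at 3
pos 21 'c': at 4  ** P2@[20:21]
pos 22 'b': at 5  ** P1@[22:22]
pos 23 'a': at 6  ** P0@[18:23],P4@[20:23]
pos 24 'a': at 8 (via fail)
pos 25 'b': at 7 (via fail)  ** P1@[25:25]
pos 26 'a': at 8 (via fail)
pos 27 'b': at 7 (via fail)  ** P1@[27:27]
pos 28 'a': at 8 (via fail)
pos 29 'c': at 9  ** P2@[28:29]
pos 30 'a': at 10 (via fail)
pos 31 'c': at 9 (via fail)  ** P2@[30:31]
pos 32 'b': at 13  ** P1@[32:32]
pos 33 'c': at 1 (via fail)
pos 34 'a': at 10
pos 35 'a': at 11
pos 36 'c': at 12  ** P2@[35:36],P3@[33:36]
pos 37 'b': at 13 (via fail)  ** P1@[37:37]
pos 38 'a': at 14  ** P4@[35:38]
pos 39 'c': at 4 (via fail)  ** P2@[38:39]
pos 40 'b': at 5  ** P1@[40:40]
pos 41 'a': at 6  ** P0@[36:41],P4@[38:41]
pos 42 'a': at 8 (via fail)
pos 43 'c': at 9  ** P2@[42:43]
pos 44 'b': at 13  ** P1@[44:44]
pos 45 'a': at 14  ** P4@[42:45]
pos 46 'b': at 7 (via fail)  ** P1@[46:46]
pos 47 'b': at 7 (via fail)  ** P1@[47:47]
pos 48 'c': at 1 (via fail)
pos 49 'b': at 2  ** P1@[49:49]
pos 50 'c': at 1 (via fail)
pos 51 'a': at 10
pos 52 'a': at 11
pos 53 'c': at 12  ** P2@[52:53],P3@[50:53]
pos 54 'c': at 1 (via fail)
pos 55 'b': at 2  ** P1@[55:55]
pos 56 'a': at 3
pos 57 'c': at 4  ** P2@[56:57]
pos 58 'b': at 5  ** P1@[58:58]
pos 59 'a': at 6  ** P0@[54:59],P4@[56:59]
pos 60 'b': at 7 (via fail)  ** P1@[60:60]
pos 61 'b': at 7 (via fail)  ** P1@[61:61]
pos 62 'a': at 8 (via fail)

Result: [[0,1],[2,1],[4,1],[6,2],[7,1],[8,0],[8,4],[10,2],[11,1],[12,4],[13,2],[14,1],[15,1],[17,2],[19,1],[21,2],[22,1],[23,0],[23,4],[25,1],[27,1],[29,2],[31,2],[32,1],[36,2],[36,3],[37,1],[38,4],[39,2],[40,1],[41,0],[41,4],[43,2],[44,1],[45,4],[46,1],[47,1],[49,1],[53,2],[53,3],[55,1],[57,2],[58,1],[59,0],[59,4],[60,1],[61,1]]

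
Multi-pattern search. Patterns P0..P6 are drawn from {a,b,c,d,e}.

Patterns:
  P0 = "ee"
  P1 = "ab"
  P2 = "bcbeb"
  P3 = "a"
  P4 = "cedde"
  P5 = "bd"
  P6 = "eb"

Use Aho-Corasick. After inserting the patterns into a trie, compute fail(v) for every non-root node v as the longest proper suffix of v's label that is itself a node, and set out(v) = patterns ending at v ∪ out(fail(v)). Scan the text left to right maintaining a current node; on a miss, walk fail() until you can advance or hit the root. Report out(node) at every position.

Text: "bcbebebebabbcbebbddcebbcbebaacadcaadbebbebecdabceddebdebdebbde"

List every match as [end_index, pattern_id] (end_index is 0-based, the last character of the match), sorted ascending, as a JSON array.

Build:
Trie (insert patterns):
  0='ε' goto a→3 b→5 c→10 e→1
  1='e' goto b→16 e→2
  2='ee' goto ·  [P0 ends]
  3='a' goto b→4  [P3 ends]
  4='ab' goto ·  [P1 ends]
  5='b' goto c→6 d→15
  6='bc' goto b→7
  7='bcb' goto e→8
  8='bcbe' goto b→9
  9='bcbeb' goto ·  [P2 ends]
  10='c' goto e→11
  11='ce' goto d→12
  12='ced' goto d→13
  13='cedd' goto e→14
  14='cedde' goto ·  [P4 ends]
  15='bd' goto ·  [P5 ends]
  16='eb' goto ·  [P6 ends]

Failure links (BFS by depth):
  n1('e'): parent n0 fail=0; on 'e' 0 → fail=0;  out ∅∪∅=∅
  n3('a'): parent n0 fail=0; on 'a' 0 → fail=0;  out {3}∪∅={3}
  n5('b'): parent n0 fail=0; on 'b' 0 → fail=0;  out ∅∪∅=∅
  n10('c'): parent n0 fail=0; on 'c' 0 → fail=0;  out ∅∪∅=∅
  n2('ee'): parent n1 fail=0; on 'e' 0 → fail=1;  out {0}∪∅={0}
  n4('ab'): parent n3 fail=0; on 'b' 0 → fail=5;  out {1}∪∅={1}
  n6('bc'): parent n5 fail=0; on 'c' 0 → fail=10;  out ∅∪∅=∅
  n11('ce'): parent n10 fail=0; on 'e' 0 → fail=1;  out ∅∪∅=∅
  n15('bd'): parent n5 fail=0; on 'd' 0 → fail=0;  out {5}∪∅={5}
  n16('eb'): parent n1 fail=0; on 'b' 0 → fail=5;  out {6}∪∅={6}
  n7('bcb'): parent n6 fail=10; on 'b' 10→0 → fail=5;  out ∅∪∅=∅
  n12('ced'): parent n11 fail=1; on 'd' 1→0 → fail=0;  out ∅∪∅=∅
  n8('bcbe'): parent n7 fail=5; on 'e' 5→0 → fail=1;  out ∅∪∅=∅
  n13('cedd'): parent n12 fail=0; on 'd' 0 → fail=0;  out ∅∪∅=∅
  n9('bcbeb'): parent n8 fail=1; on 'b' 1 → fail=16;  out {2}∪{6}={2,6}
  n14('cedde'): parent n13 fail=0; on 'e' 0 → fail=1;  out {4}∪∅={4}

Scan:
pos 0 'b': at 5
pos 1 'c': at 6
pos 2 'b': at 7
pos 3 'e': at 8
pos 4 'b': at 9  ** P2@[0:4],P6@[3:4]
pos 5 'e': at 1 (via fail)
pos 6 'b': at 16  ** P6@[5:6]
pos 7 'e': at 1 (via fail)
pos 8 'b': at 16  ** P6@[7:8]
pos 9 'a': at 3 (via fail)  ** P3@[9:9]
pos 10 'b': at 4  ** P1@[9:10]
pos 11 'b': at 5 (via fail)
pos 12 'c': at 6
pos 13 'b': at 7
pos 14 'e': at 8
pos 15 'b': at 9  ** P2@[11:15],P6@[14:15]
pos 16 'b': at 5 (via fail)
pos 17 'd': at 15  ** P5@[16:17]
pos 18 'd': at 0 (via fail)
pos 19 'c': at 10
pos 20 'e': at 11
pos 21 'b': at 16 (via fail)  ** P6@[20:21]
pos 22 'b': at 5 (via fail)
pos 23 'c': at 6
pos 24 'b': at 7
pos 25 'e': at 8
pos 26 'b': at 9  ** P2@[22:26],P6@[25:26]
pos 27 'a': at 3 (via fail)  ** P3@[27:27]
pos 28 'a': at 3 (via fail)  ** P3@[28:28]
pos 29 'c': at 10 (via fail)
pos 30 'a': at 3 (via fail)  ** P3@[30:30]
pos 31 'd': at 0 (via fail)
pos 32 'c': at 10
pos 33 'a': at 3 (via fail)  ** P3@[33:33]
pos 34 'a': at 3 (via fail)  ** P3@[34:34]
pos 35 'd': at 0 (via fail)
pos 36 'b': at 5
pos 37 'e': at 1 (via fail)
pos 38 'b': at 16  ** P6@[37:38]
pos 39 'b': at 5 (via fail)
pos 40 'e': at 1 (via fail)
pos 41 'b': at 16  ** P6@[40:41]
pos 42 'e': at 1 (via fail)
pos 43 'c': at 10 (via fail)
pos 44 'd': at 0 (via fail)
pos 45 'a': at 3  ** P3@[45:45]
pos 46 'b': at 4  ** P1@[45:46]
pos 47 'c': at 6 (via fail)
pos 48 'e': at 11 (via fail)
pos 49 'd': at 12
pos 50 'd': at 13
pos 51 'e': at 14  ** P4@[47:51]
pos 52 'b': at 16 (via fail)  ** P6@[51:52]
pos 53 'd': at 15 (via fail)  ** P5@[52:53]
pos 54 'e': at 1 (via fail)
pos 55 'b': at 16  ** P6@[54:55]
pos 56 'd': at 15 (via fail)  ** P5@[55:56]
pos 57 'e': at 1 (via fail)
pos 58 'b': at 16  ** P6@[57:58]
pos 59 'b': at 5 (via fail)
pos 60 'd': at 15  ** P5@[59:60]
pos 61 'e': at 1 (via fail)

All matches (sorted): [[4,2],[4,6],[6,6],[8,6],[9,3],[10,1],[15,2],[15,6],[17,5],[21,6],[26,2],[26,6],[27,3],[28,3],[30,3],[33,3],[34,3],[38,6],[41,6],[45,3],[46,1],[51,4],[52,6],[53,5],[55,6],[56,5],[58,6],[60,5]]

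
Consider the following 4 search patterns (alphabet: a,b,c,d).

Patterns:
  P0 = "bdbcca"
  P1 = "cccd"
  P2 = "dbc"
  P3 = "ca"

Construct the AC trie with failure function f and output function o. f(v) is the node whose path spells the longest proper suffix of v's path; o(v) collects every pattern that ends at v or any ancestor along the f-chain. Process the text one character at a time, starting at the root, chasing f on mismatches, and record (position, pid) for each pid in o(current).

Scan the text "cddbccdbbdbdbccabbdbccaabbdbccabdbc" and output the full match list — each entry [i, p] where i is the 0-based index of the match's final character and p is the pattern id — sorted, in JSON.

Construct AC machine:
Trie nodes:
  0='ε' goto b→1 c→7 d→11
  1='b' goto d→2
  2='bd' goto b→3
  3='bdb' goto c→4
  4='bdbc' goto c→5
  5='bdbcc' goto a→6
  6='bdbcca' goto ·  [P0 ends]
  7='c' goto a→14 c→8
  8='cc' goto c→9
  9='ccc' goto d→10
  10='cccd' goto ·  [P1 ends]
  11='d' goto b→12
  12='db' goto c→13
  13='dbc' goto ·  [P2 ends]
  14='ca' goto ·  [P3 ends]

Failure links (BFS by depth):
  fail(1) 'b': from fail(0)=0 chase 'b': 0 ⇒ 0;  out=∅∪out(0)=∅
  fail(7) 'c': from fail(0)=0 chase 'c': 0 ⇒ 0;  out=∅∪out(0)=∅
  fail(11) 'd': from fail(0)=0 chase 'd': 0 ⇒ 0;  out=∅∪out(0)=∅
  fail(2) 'bd': from fail(1)=0 chase 'd': 0 ⇒ 11;  out=∅∪out(11)=∅
  fail(8) 'cc': from fail(7)=0 chase 'c': 0 ⇒ 7;  out=∅∪out(7)=∅
  fail(12) 'db': from fail(11)=0 chase 'b': 0 ⇒ 1;  out=∅∪out(1)=∅
  fail(14) 'ca': from fail(7)=0 chase 'a': 0 ⇒ 0;  out={3}∪out(0)={3}
  fail(3) 'bdb': from fail(2)=11 chase 'b': 11 ⇒ 12;  out=∅∪out(12)=∅
  fail(9) 'ccc': from fail(8)=7 chase 'c': 7 ⇒ 8;  out=∅∪out(8)=∅
  fail(13) 'dbc': from fail(12)=1 chase 'c': 1→0 ⇒ 7;  out={2}∪out(7)={2}
  fail(4) 'bdbc': from fail(3)=12 chase 'c': 12 ⇒ 13;  out=∅∪out(13)={2}
  fail(10) 'cccd': from fail(9)=8 chase 'd': 8→7→0 ⇒ 11;  out={1}∪out(11)={1}
  fail(5) 'bdbcc': from fail(4)=13 chase 'c': 13→7 ⇒ 8;  out=∅∪out(8)=∅
  fail(6) 'bdbcca': from fail(5)=8 chase 'a': 8→7 ⇒ 14;  out={0}∪out(14)={0,3}

Run:
pos 0 'c': at 7
pos 1 'd': at 11 (fail-walked)
pos 2 'd': at 11 (fail-walked)
pos 3 'b': at 12
pos 4 'c': at 13  emit P2@[2:4]
pos 5 'c': at 8 (fail-walked)
pos 6 'd': at 11 (fail-walked)
pos 7 'b': at 12
pos 8 'b': at 1 (fail-walked)
pos 9 'd': at 2
pos 10 'b': at 3
pos 11 'd': at 2 (fail-walked)
pos 12 'b': at 3
pos 13 'c': at 4  emit P2@[11:13]
pos 14 'c': at 5
pos 15 'a': at 6  emit P0@[10:15],P3@[14:15]
pos 16 'b': at 1 (fail-walked)
pos 17 'b': at 1 (fail-walked)
pos 18 'd': at 2
pos 19 'b': at 3
pos 20 'c': at 4  emit P2@[18:20]
pos 21 'c': at 5
pos 22 'a': at 6  emit P0@[17:22],P3@[21:22]
pos 23 'a': at 0 (fail-walked)
pos 24 'b': at 1
pos 25 'b': at 1 (fail-walked)
pos 26 'd': at 2
pos 27 'b': at 3
pos 28 'c': at 4  emit P2@[26:28]
pos 29 'c': at 5
pos 30 'a': at 6  emit P0@[25:30],P3@[29:30]
pos 31 'b': at 1 (fail-walked)
pos 32 'd': at 2
pos 33 'b': at 3
pos 34 'c': at 4  emit P2@[32:34]

Result: [[4,2],[13,2],[15,0],[15,3],[20,2],[22,0],[22,3],[28,2],[30,0],[30,3],[34,2]]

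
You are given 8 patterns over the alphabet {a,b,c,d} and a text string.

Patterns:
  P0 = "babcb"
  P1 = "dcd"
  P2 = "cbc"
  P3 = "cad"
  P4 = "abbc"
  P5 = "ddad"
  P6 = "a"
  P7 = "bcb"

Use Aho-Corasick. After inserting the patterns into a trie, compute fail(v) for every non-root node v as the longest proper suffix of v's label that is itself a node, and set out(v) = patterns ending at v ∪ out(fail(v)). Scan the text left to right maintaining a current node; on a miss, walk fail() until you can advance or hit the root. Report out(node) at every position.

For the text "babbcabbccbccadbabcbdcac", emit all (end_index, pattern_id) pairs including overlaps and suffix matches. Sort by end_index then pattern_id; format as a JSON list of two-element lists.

Build automaton:
Trie (insert patterns):
  n0 'ε': a→14 b→1 c→9 d→6
  n1 'b': a→2 c→21
  n2 'ba': b→3
  n3 'bab': c→4
  n4 'babc': b→5
  n5 'babcb': ·  ←P0
  n6 'd': c→7 d→18
  n7 'dc': d→8
  n8 'dcd': ·  ←P1
  n9 'c': a→12 b→10
  n10 'cb': c→11
  n11 'cbc': ·  ←P2
  n12 'ca': d→13
  n13 'cad': ·  ←P3
  n14 'a': b→15  ←P6
  n15 'ab': b→16
  n16 'abb': c→17
  n17 'abbc': ·  ←P4
  n18 'dd': a→19
  n19 'dda': d→20
  n20 'ddad': ·  ←P5
  n21 'bc': b→22
  n22 'bcb': ·  ←P7

BFS fail/out derivation:
  n1('b'): parent n0 fail=0; on 'b' 0 → fail=0;  out ∅∪∅=∅
  n6('d'): parent n0 fail=0; on 'd' 0 → fail=0;  out ∅∪∅=∅
  n9('c'): parent n0 fail=0; on 'c' 0 → fail=0;  out ∅∪∅=∅
  n14('a'): parent n0 fail=0; on 'a' 0 → fail=0;  out {6}∪∅={6}
  n2('ba'): parent n1 fail=0; on 'a' 0 → fail=14;  out ∅∪{6}={6}
  n7('dc'): parent n6 fail=0; on 'c' 0 → fail=9;  out ∅∪∅=∅
  n10('cb'): parent n9 fail=0; on 'b' 0 → fail=1;  out ∅∪∅=∅
  n12('ca'): parent n9 fail=0; on 'a' 0 → fail=14;  out ∅∪{6}={6}
  n15('ab'): parent n14 fail=0; on 'b' 0 → fail=1;  out ∅∪∅=∅
  n18('dd'): parent n6 fail=0; on 'd' 0 → fail=6;  out ∅∪∅=∅
  n21('bc'): parent n1 fail=0; on 'c' 0 → fail=9;  out ∅∪∅=∅
  n3('bab'): parent n2 fail=14; on 'b' 14 → fail=15;  out ∅∪∅=∅
  n8('dcd'): parent n7 fail=9; on 'd' 9→0 → fail=6;  out {1}∪∅={1}
  n11('cbc'): parent n10 fail=1; on 'c' 1 → fail=21;  out {2}∪∅={2}
  n13('cad'): parent n12 fail=14; on 'd' 14→0 → fail=6;  out {3}∪∅={3}
  n16('abb'): parent n15 fail=1; on 'b' 1→0 → fail=1;  out ∅∪∅=∅
  n19('dda'): parent n18 fail=6; on 'a' 6→0 → fail=14;  out ∅∪{6}={6}
  n22('bcb'): parent n21 fail=9; on 'b' 9 → fail=10;  out {7}∪∅={7}
  n4('babc'): parent n3 fail=15; on 'c' 15→1 → fail=21;  out ∅∪∅=∅
  n17('abbc'): parent n16 fail=1; on 'c' 1 → fail=21;  out {4}∪∅={4}
  n20('ddad'): parent n19 fail=14; on 'd' 14→0 → fail=6;  out {5}∪∅={5}
  n5('babcb'): parent n4 fail=21; on 'b' 21 → fail=22;  out {0}∪{7}={0,7}

Run:
[0] read 'b'  n0⇒n1
[1] read 'a'  n1⇒n2  → match P6@[1:1]
[2] read 'b'  n2⇒n3
[3] read 'b'  n3⇒n16 (fail-walked)
[4] read 'c'  n16⇒n17  → match P4@[1:4]
[5] read 'a'  n17⇒n12 (fail-walked)  → match P6@[5:5]
[6] read 'b'  n12⇒n15 (fail-walked)
[7] read 'b'  n15⇒n16
[8] read 'c'  n16⇒n17  → match P4@[5:8]
[9] read 'c'  n17⇒n9 (fail-walked)
[10] read 'b'  n9⇒n10
[11] read 'c'  n10⇒n11  → match P2@[9:11]
[12] read 'c'  n11⇒n9 (fail-walked)
[13] read 'a'  n9⇒n12  → match P6@[13:13]
[14] read 'd'  n12⇒n13  → match P3@[12:14]
[15] read 'b'  n13⇒n1 (fail-walked)
[16] read 'a'  n1⇒n2  → match P6@[16:16]
[17] read 'b'  n2⇒n3
[18] read 'c'  n3⇒n4
[19] read 'b'  n4⇒n5  → match P0@[15:19],P7@[17:19]
[20] read 'd'  n5⇒n6 (fail-walked)
[21] read 'c'  n6⇒n7
[22] read 'a'  n7⇒n12 (fail-walked)  → match P6@[22:22]
[23] read 'c'  n12⇒n9 (fail-walked)

Result: [[1,6],[4,4],[5,6],[8,4],[11,2],[13,6],[14,3],[16,6],[19,0],[19,7],[22,6]]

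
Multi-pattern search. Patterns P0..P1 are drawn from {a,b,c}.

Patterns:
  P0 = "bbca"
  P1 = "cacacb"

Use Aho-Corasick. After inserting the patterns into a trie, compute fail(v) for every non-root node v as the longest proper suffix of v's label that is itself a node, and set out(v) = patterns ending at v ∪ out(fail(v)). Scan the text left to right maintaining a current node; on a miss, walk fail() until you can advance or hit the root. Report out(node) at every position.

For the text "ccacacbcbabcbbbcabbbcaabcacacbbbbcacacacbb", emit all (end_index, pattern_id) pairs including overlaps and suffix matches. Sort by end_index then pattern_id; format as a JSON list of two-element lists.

Build automaton:
Trie (insert patterns):
  n0 'ε': b→1 c→5
  n1 'b': b→2
  n2 'bb': c→3
  n3 'bbc': a→4
  n4 'bbca': ·  ←P0
  n5 'c': a→6
  n6 'ca': c→7
  n7 'cac': a→8
  n8 'caca': c→9
  n9 'cacac': b→10
  n10 'cacacb': ·  ←P1

Failure links (BFS by depth):
  n1('b'): parent n0 fail=0; on 'b' 0 → fail=0;  out ∅∪∅=∅
  n5('c'): parent n0 fail=0; on 'c' 0 → fail=0;  out ∅∪∅=∅
  n2('bb'): parent n1 fail=0; on 'b' 0 → fail=1;  out ∅∪∅=∅
  n6('ca'): parent n5 fail=0; on 'a' 0 → fail=0;  out ∅∪∅=∅
  n3('bbc'): parent n2 fail=1; on 'c' 1→0 → fail=5;  out ∅∪∅=∅
  n7('cac'): parent n6 fail=0; on 'c' 0 → fail=5;  out ∅∪∅=∅
  n4('bbca'): parent n3 fail=5; on 'a' 5 → fail=6;  out {0}∪∅={0}
  n8('caca'): parent n7 fail=5; on 'a' 5 → fail=6;  out ∅∪∅=∅
  n9('cacac'): parent n8 fail=6; on 'c' 6 → fail=7;  out ∅∪∅=∅
  n10('cacacb'): parent n9 fail=7; on 'b' 7→5→0 → fail=1;  out {1}∪∅={1}

Run:
[0] read 'c'  n0⇒n5
[1] read 'c'  n5⇒n5 (fail-walked)
[2] read 'a'  n5⇒n6
[3] read 'c'  n6⇒n7
[4] read 'a'  n7⇒n8
[5] read 'c'  n8⇒n9
[6] read 'b'  n9⇒n10  → match P1@[1:6]
[7] read 'c'  n10⇒n5 (fail-walked)
[8] read 'b'  n5⇒n1 (fail-walked)
[9] read 'a'  n1⇒n0 (fail-walked)
[10] read 'b'  n0⇒n1
[11] read 'c'  n1⇒n5 (fail-walked)
[12] read 'b'  n5⇒n1 (fail-walked)
[13] read 'b'  n1⇒n2
[14] read 'b'  n2⇒n2 (fail-walked)
[15] read 'c'  n2⇒n3
[16] read 'a'  n3⇒n4  → match P0@[13:16]
[17] read 'b'  n4⇒n1 (fail-walked)
[18] read 'b'  n1⇒n2
[19] read 'b'  n2⇒n2 (fail-walked)
[20] read 'c'  n2⇒n3
[21] read 'a'  n3⇒n4  → match P0@[18:21]
[22] read 'a'  n4⇒n0 (fail-walked)
[23] read 'b'  n0⇒n1
[24] read 'c'  n1⇒n5 (fail-walked)
[25] read 'a'  n5⇒n6
[26] read 'c'  n6⇒n7
[27] read 'a'  n7⇒n8
[28] read 'c'  n8⇒n9
[29] read 'b'  n9⇒n10  → match P1@[24:29]
[30] read 'b'  n10⇒n2 (fail-walked)
[31] read 'b'  n2⇒n2 (fail-walked)
[32] read 'b'  n2⇒n2 (fail-walked)
[33] read 'c'  n2⇒n3
[34] read 'a'  n3⇒n4  → match P0@[31:34]
[35] read 'c'  n4⇒n7 (fail-walked)
[36] read 'a'  n7⇒n8
[37] read 'c'  n8⇒n9
[38] read 'a'  n9⇒n8 (fail-walked)
[39] read 'c'  n8⇒n9
[40] read 'b'  n9⇒n10  → match P1@[35:40]
[41] read 'b'  n10⇒n2 (fail-walked)

Matches: [[6,1],[16,0],[21,0],[29,1],[34,0],[40,1]]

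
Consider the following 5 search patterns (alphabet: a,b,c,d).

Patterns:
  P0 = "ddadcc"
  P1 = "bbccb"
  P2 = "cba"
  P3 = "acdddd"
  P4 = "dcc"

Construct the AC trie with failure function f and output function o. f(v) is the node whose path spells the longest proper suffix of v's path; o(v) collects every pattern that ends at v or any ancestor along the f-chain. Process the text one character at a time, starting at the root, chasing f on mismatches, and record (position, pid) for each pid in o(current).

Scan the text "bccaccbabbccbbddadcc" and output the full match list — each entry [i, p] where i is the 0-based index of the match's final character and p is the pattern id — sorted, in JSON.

Construct AC machine:
Trie (insert patterns):
  0='ε' goto a→15 b→7 c→12 d→1
  1='d' goto c→21 d→2
  2='dd' goto a→3
  3='dda' goto d→4
  4='ddad' goto c→5
  5='ddadc' goto c→6
  6='ddadcc' goto ·  ←P0
  7='b' goto b→8
  8='bb' goto c→9
  9='bbc' goto c→10
  10='bbcc' goto b→11
  11='bbccb' goto ·  ←P1
  12='c' goto b→13
  13='cb' goto a→14
  14='cba' goto ·  ←P2
  15='a' goto c→16
  16='ac' goto d→17
  17='acd' goto d→18
  18='acdd' goto d→19
  19='acddd' goto d→20
  20='acdddd' goto ·  ←P3
  21='dc' goto c→22
  22='dcc' goto ·  ←P4

Failure links (BFS by depth):
  n1('d'): parent n0 fail=0; on 'd' 0 → fail=0;  out ∅∪∅=∅
  n7('b'): parent n0 fail=0; on 'b' 0 → fail=0;  out ∅∪∅=∅
  n12('c'): parent n0 fail=0; on 'c' 0 → fail=0;  out ∅∪∅=∅
  n15('a'): parent n0 fail=0; on 'a' 0 → fail=0;  out ∅∪∅=∅
  n2('dd'): parent n1 fail=0; on 'd' 0 → fail=1;  out ∅∪∅=∅
  n8('bb'): parent n7 fail=0; on 'b' 0 → fail=7;  out ∅∪∅=∅
  n13('cb'): parent n12 fail=0; on 'b' 0 → fail=7;  out ∅∪∅=∅
  n16('ac'): parent n15 fail=0; on 'c' 0 → fail=12;  out ∅∪∅=∅
  n21('dc'): parent n1 fail=0; on 'c' 0 → fail=12;  out ∅∪∅=∅
  n3('dda'): parent n2 fail=1; on 'a' 1→0 → fail=15;  out ∅∪∅=∅
  n9('bbc'): parent n8 fail=7; on 'c' 7→0 → fail=12;  out ∅∪∅=∅
  n14('cba'): parent n13 fail=7; on 'a' 7→0 → fail=15;  out {2}∪∅={2}
  n17('acd'): parent n16 fail=12; on 'd' 12→0 → fail=1;  out ∅∪∅=∅
  n22('dcc'): parent n21 fail=12; on 'c' 12→0 → fail=12;  out {4}∪∅={4}
  n4('ddad'): parent n3 fail=15; on 'd' 15→0 → fail=1;  out ∅∪∅=∅
  n10('bbcc'): parent n9 fail=12; on 'c' 12→0 → fail=12;  out ∅∪∅=∅
  n18('acdd'): parent n17 fail=1; on 'd' 1 → fail=2;  out ∅∪∅=∅
  n5('ddadc'): parent n4 fail=1; on 'c' 1 → fail=21;  out ∅∪∅=∅
  n11('bbccb'): parent n10 fail=12; on 'b' 12 → fail=13;  out {1}∪∅={1}
  n19('acddd'): parent n18 fail=2; on 'd' 2→1 → fail=2;  out ∅∪∅=∅
  n6('ddadcc'): parent n5 fail=21; on 'c' 21 → fail=22;  out {0}∪{4}={0,4}
  n20('acdddd'): parent n19 fail=2; on 'd' 2→1 → fail=2;  out {3}∪∅={3}

Text stream:
[0] read 'b'  n0⇒n7
[1] read 'c'  n7⇒n12 (via fail)
[2] read 'c'  n12⇒n12 (via fail)
[3] read 'a'  n12⇒n15 (via fail)
[4] read 'c'  n15⇒n16
[5] read 'c'  n16⇒n12 (via fail)
[6] read 'b'  n12⇒n13
[7] read 'a'  n13⇒n14  emit P2@[5:7]
[8] read 'b'  n14⇒n7 (via fail)
[9] read 'b'  n7⇒n8
[10] read 'c'  n8⇒n9
[11] read 'c'  n9⇒n10
[12] read 'b'  n10⇒n11  emit P1@[8:12]
[13] read 'b'  n11⇒n8 (via fail)
[14] read 'd'  n8⇒n1 (via fail)
[15] read 'd'  n1⇒n2
[16] read 'a'  n2⇒n3
[17] read 'd'  n3⇒n4
[18] read 'c'  n4⇒n5
[19] read 'c'  n5⇒n6  emit P0@[14:19],P4@[17:19]

Result: [[7,2],[12,1],[19,0],[19,4]]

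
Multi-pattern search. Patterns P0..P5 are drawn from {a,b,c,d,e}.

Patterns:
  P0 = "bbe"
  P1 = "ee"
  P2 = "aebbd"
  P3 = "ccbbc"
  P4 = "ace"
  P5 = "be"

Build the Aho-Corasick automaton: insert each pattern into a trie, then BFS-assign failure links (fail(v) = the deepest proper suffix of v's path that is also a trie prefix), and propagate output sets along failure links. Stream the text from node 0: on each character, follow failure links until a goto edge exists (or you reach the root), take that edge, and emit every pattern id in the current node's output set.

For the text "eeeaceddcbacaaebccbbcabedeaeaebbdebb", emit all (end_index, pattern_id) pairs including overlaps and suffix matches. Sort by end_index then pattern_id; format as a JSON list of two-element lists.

Build:
Trie (insert patterns):
  n0 'ε': a→6 b→1 c→11 e→4
  n1 'b': b→2 e→18
  n2 'bb': e→3
  n3 'bbe': ·  [P0 ends]
  n4 'e': e→5
  n5 'ee': ·  [P1 ends]
  n6 'a': c→16 e→7
  n7 'ae': b→8
  n8 'aeb': b→9
  n9 'aebb': d→10
  n10 'aebbd': ·  [P2 ends]
  n11 'c': c→12
  n12 'cc': b→13
  n13 'ccb': b→14
  n14 'ccbb': c→15
  n15 'ccbbc': ·  [P3 ends]
  n16 'ac': e→17
  n17 'ace': ·  [P4 ends]
  n18 'be': ·  [P5 ends]

Failure links (BFS by depth):
  fail(1) 'b': from fail(0)=0 chase 'b': 0 ⇒ 0;  out=∅∪out(0)=∅
  fail(4) 'e': from fail(0)=0 chase 'e': 0 ⇒ 0;  out=∅∪out(0)=∅
  fail(6) 'a': from fail(0)=0 chase 'a': 0 ⇒ 0;  out=∅∪out(0)=∅
  fail(11) 'c': from fail(0)=0 chase 'c': 0 ⇒ 0;  out=∅∪out(0)=∅
  fail(2) 'bb': from fail(1)=0 chase 'b': 0 ⇒ 1;  out=∅∪out(1)=∅
  fail(5) 'ee': from fail(4)=0 chase 'e': 0 ⇒ 4;  out={1}∪out(4)={1}
  fail(7) 'ae': from fail(6)=0 chase 'e': 0 ⇒ 4;  out=∅∪out(4)=∅
  fail(12) 'cc': from fail(11)=0 chase 'c': 0 ⇒ 11;  out=∅∪out(11)=∅
  fail(16) 'ac': from fail(6)=0 chase 'c': 0 ⇒ 11;  out=∅∪out(11)=∅
  fail(18) 'be': from fail(1)=0 chase 'e': 0 ⇒ 4;  out={5}∪out(4)={5}
  fail(3) 'bbe': from fail(2)=1 chase 'e': 1 ⇒ 18;  out={0}∪out(18)={0,5}
  fail(8) 'aeb': from fail(7)=4 chase 'b': 4→0 ⇒ 1;  out=∅∪out(1)=∅
  fail(13) 'ccb': from fail(12)=11 chase 'b': 11→0 ⇒ 1;  out=∅∪out(1)=∅
  fail(17) 'ace': from fail(16)=11 chase 'e': 11→0 ⇒ 4;  out={4}∪out(4)={4}
  fail(9) 'aebb': from fail(8)=1 chase 'b': 1 ⇒ 2;  out=∅∪out(2)=∅
  fail(14) 'ccbb': from fail(13)=1 chase 'b': 1 ⇒ 2;  out=∅∪out(2)=∅
  fail(10) 'aebbd': from fail(9)=2 chase 'd': 2→1→0 ⇒ 0;  out={2}∪out(0)={2}
  fail(15) 'ccbbc': from fail(14)=2 chase 'c': 2→1→0 ⇒ 11;  out={3}∪out(11)={3}

Text stream:
pos 0 'e': at 4
pos 1 'e': at 5  ** P1@[0:1]
pos 2 'e': at 5 ·f  ** P1@[1:2]
pos 3 'a': at 6 ·f
pos 4 'c': at 16
pos 5 'e': at 17  ** P4@[3:5]
pos 6 'd': at 0 ·f
pos 7 'd': at 0
pos 8 'c': at 11
pos 9 'b': at 1 ·f
pos 10 'a': at 6 ·f
pos 11 'c': at 16
pos 12 'a': at 6 ·f
pos 13 'a': at 6 ·f
pos 14 'e': at 7
pos 15 'b': at 8
pos 16 'c': at 11 ·f
pos 17 'c': at 12
pos 18 'b': at 13
pos 19 'b': at 14
pos 20 'c': at 15  ** P3@[16:20]
pos 21 'a': at 6 ·f
pos 22 'b': at 1 ·f
pos 23 'e': at 18  ** P5@[22:23]
pos 24 'd': at 0 ·f
pos 25 'e': at 4
pos 26 'a': at 6 ·f
pos 27 'e': at 7
pos 28 'a': at 6 ·f
pos 29 'e': at 7
pos 30 'b': at 8
pos 31 'b': at 9
pos 32 'd': at 10  ** P2@[28:32]
pos 33 'e': at 4 ·f
pos 34 'b': at 1 ·f
pos 35 'b': at 2

Result: [[1,1],[2,1],[5,4],[20,3],[23,5],[32,2]]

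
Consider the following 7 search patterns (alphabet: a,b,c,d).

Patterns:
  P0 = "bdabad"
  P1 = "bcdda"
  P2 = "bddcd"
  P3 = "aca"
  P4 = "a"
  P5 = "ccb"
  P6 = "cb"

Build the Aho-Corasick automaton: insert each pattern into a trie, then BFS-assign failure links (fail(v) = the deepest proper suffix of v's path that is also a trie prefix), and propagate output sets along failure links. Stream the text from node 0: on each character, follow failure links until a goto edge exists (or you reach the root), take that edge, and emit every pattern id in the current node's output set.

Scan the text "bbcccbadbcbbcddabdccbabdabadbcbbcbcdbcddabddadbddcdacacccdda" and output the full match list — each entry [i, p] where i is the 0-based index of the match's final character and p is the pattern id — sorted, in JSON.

Build automaton:
Trie (insert patterns):
  n0 'ε': a→14 b→1 c→17
  n1 'b': c→7 d→2
  n2 'bd': a→3 d→11
  n3 'bda': b→4
  n4 'bdab': a→5
  n5 'bdaba': d→6
  n6 'bdabad': ·  [P0 ends]
  n7 'bc': d→8
  n8 'bcd': d→9
  n9 'bcdd': a→10
  n10 'bcdda': ·  [P1 ends]
  n11 'bdd': c→12
  n12 'bddc': d→13
  n13 'bddcd': ·  [P2 ends]
  n14 'a': c→15  [P4 ends]
  n15 'ac': a→16
  n16 'aca': ·  [P3 ends]
  n17 'c': b→20 c→18
  n18 'cc': b→19
  n19 'ccb': ·  [P5 ends]
  n20 'cb': ·  [P6 ends]

Failure links (BFS by depth):
  n1('b'): parent n0 fail=0; on 'b' 0 → fail=0;  out ∅∪∅=∅
  n14('a'): parent n0 fail=0; on 'a' 0 → fail=0;  out {4}∪∅={4}
  n17('c'): parent n0 fail=0; on 'c' 0 → fail=0;  out ∅∪∅=∅
  n2('bd'): parent n1 fail=0; on 'd' 0 → fail=0;  out ∅∪∅=∅
  n7('bc'): parent n1 fail=0; on 'c' 0 → fail=17;  out ∅∪∅=∅
  n15('ac'): parent n14 fail=0; on 'c' 0 → fail=17;  out ∅∪∅=∅
  n18('cc'): parent n17 fail=0; on 'c' 0 → fail=17;  out ∅∪∅=∅
  n20('cb'): parent n17 fail=0; on 'b' 0 → fail=1;  out {6}∪∅={6}
  n3('bda'): parent n2 fail=0; on 'a' 0 → fail=14;  out ∅∪{4}={4}
  n8('bcd'): parent n7 fail=17; on 'd' 17→0 → fail=0;  out ∅∪∅=∅
  n11('bdd'): parent n2 fail=0; on 'd' 0 → fail=0;  out ∅∪∅=∅
  n16('aca'): parent n15 fail=17; on 'a' 17→0 → fail=14;  out {3}∪{4}={3,4}
  n19('ccb'): parent n18 fail=17; on 'b' 17 → fail=20;  out {5}∪{6}={5,6}
  n4('bdab'): parent n3 fail=14; on 'b' 14→0 → fail=1;  out ∅∪∅=∅
  n9('bcdd'): parent n8 fail=0; on 'd' 0 → fail=0;  out ∅∪∅=∅
  n12('bddc'): parent n11 fail=0; on 'c' 0 → fail=17;  out ∅∪∅=∅
  n5('bdaba'): parent n4 fail=1; on 'a' 1→0 → fail=14;  out ∅∪{4}={4}
  n10('bcdda'): parent n9 fail=0; on 'a' 0 → fail=14;  out {1}∪{4}={1,4}
  n13('bddcd'): parent n12 fail=17; on 'd' 17→0 → fail=0;  out {2}∪∅={2}
  n6('bdabad'): parent n5 fail=14; on 'd' 14→0 → fail=0;  out {0}∪∅={0}

Text stream:
pos 0 'b': at 1
pos 1 'b': at 1 ·f
pos 2 'c': at 7
pos 3 'c': at 18 ·f
pos 4 'c': at 18 ·f
pos 5 'b': at 19  → match P5@[3:5],P6@[4:5]
pos 6 'a': at 14 ·f  → match P4@[6:6]
pos 7 'd': at 0 ·f
pos 8 'b': at 1
pos 9 'c': at 7
pos 10 'b': at 20 ·f  → match P6@[9:10]
pos 11 'b': at 1 ·f
pos 12 'c': at 7
pos 13 'd': at 8
pos 14 'd': at 9
pos 15 'a': at 10  → match P1@[11:15],P4@[15:15]
pos 16 'b': at 1 ·f
pos 17 'd': at 2
pos 18 'c': at 17 ·f
pos 19 'c': at 18
pos 20 'b': at 19  → match P5@[18:20],P6@[19:20]
pos 21 'a': at 14 ·f  → match P4@[21:21]
pos 22 'b': at 1 ·f
pos 23 'd': at 2
pos 24 'a': at 3  → match P4@[24:24]
pos 25 'b': at 4
pos 26 'a': at 5  → match P4@[26:26]
pos 27 'd': at 6  → match P0@[22:27]
pos 28 'b': at 1 ·f
pos 29 'c': at 7
pos 30 'b': at 20 ·f  → match P6@[29:30]
pos 31 'b': at 1 ·f
pos 32 'c': at 7
pos 33 'b': at 20 ·f  → match P6@[32:33]
pos 34 'c': at 7 ·f
pos 35 'd': at 8
pos 36 'b': at 1 ·f
pos 37 'c': at 7
pos 38 'd': at 8
pos 39 'd': at 9
pos 40 'a': at 10  → match P1@[36:40],P4@[40:40]
pos 41 'b': at 1 ·f
pos 42 'd': at 2
pos 43 'd': at 11
pos 44 'a': at 14 ·f  → match P4@[44:44]
pos 45 'd': at 0 ·f
pos 46 'b': at 1
pos 47 'd': at 2
pos 48 'd': at 11
pos 49 'c': at 12
pos 50 'd': at 13  → match P2@[46:50]
pos 51 'a': at 14 ·f  → match P4@[51:51]
pos 52 'c': at 15
pos 53 'a': at 16  → match P3@[51:53],P4@[53:53]
pos 54 'c': at 15 ·f
pos 55 'c': at 18 ·f
pos 56 'c': at 18 ·f
pos 57 'd': at 0 ·f
pos 58 'd': at 0
pos 59 'a': at 14  → match P4@[59:59]

Matches: [[5,5],[5,6],[6,4],[10,6],[15,1],[15,4],[20,5],[20,6],[21,4],[24,4],[26,4],[27,0],[30,6],[33,6],[40,1],[40,4],[44,4],[50,2],[51,4],[53,3],[53,4],[59,4]]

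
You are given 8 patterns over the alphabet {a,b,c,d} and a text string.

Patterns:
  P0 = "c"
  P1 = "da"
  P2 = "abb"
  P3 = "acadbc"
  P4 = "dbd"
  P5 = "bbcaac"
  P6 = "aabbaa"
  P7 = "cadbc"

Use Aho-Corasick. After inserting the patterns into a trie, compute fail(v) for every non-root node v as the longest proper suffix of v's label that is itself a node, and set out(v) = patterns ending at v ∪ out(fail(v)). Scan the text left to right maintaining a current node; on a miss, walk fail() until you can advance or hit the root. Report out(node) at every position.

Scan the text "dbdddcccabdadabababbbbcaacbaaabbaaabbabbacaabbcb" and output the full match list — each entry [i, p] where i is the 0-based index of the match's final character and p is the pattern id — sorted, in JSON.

Construct AC machine:
Trie nodes:
  n0 'ε': a→4 b→14 c→1 d→2
  n1 'c': a→25  [P0 ends]
  n2 'd': a→3 b→12
  n3 'da': ·  [P1 ends]
  n4 'a': a→20 b→5 c→7
  n5 'ab': b→6
  n6 'abb': ·  [P2 ends]
  n7 'ac': a→8
  n8 'aca': d→9
  n9 'acad': b→10
  n10 'acadb': c→11
  n11 'acadbc': ·  [P3 ends]
  n12 'db': d→13
  n13 'dbd': ·  [P4 ends]
  n14 'b': b→15
  n15 'bb': c→16
  n16 'bbc': a→17
  n17 'bbca': a→18
  n18 'bbcaa': c→19
  n19 'bbcaac': ·  [P5 ends]
  n20 'aa': b→21
  n21 'aab': b→22
  n22 'aabb': a→23
  n23 'aabba': a→24
  n24 'aabbaa': ·  [P6 ends]
  n25 'ca': d→26
  n26 'cad': b→27
  n27 'cadb': c→28
  n28 'cadbc': ·  [P7 ends]

BFS fail/out derivation:
  n1('c'): parent n0 fail=0; on 'c' 0 → fail=0;  out {0}∪∅={0}
  n2('d'): parent n0 fail=0; on 'd' 0 → fail=0;  out ∅∪∅=∅
  n4('a'): parent n0 fail=0; on 'a' 0 → fail=0;  out ∅∪∅=∅
  n14('b'): parent n0 fail=0; on 'b' 0 → fail=0;  out ∅∪∅=∅
  n3('da'): parent n2 fail=0; on 'a' 0 → fail=4;  out {1}∪∅={1}
  n5('ab'): parent n4 fail=0; on 'b' 0 → fail=14;  out ∅∪∅=∅
  n7('ac'): parent n4 fail=0; on 'c' 0 → fail=1;  out ∅∪{0}={0}
  n12('db'): parent n2 fail=0; on 'b' 0 → fail=14;  out ∅∪∅=∅
  n15('bb'): parent n14 fail=0; on 'b' 0 → fail=14;  out ∅∪∅=∅
  n20('aa'): parent n4 fail=0; on 'a' 0 → fail=4;  out ∅∪∅=∅
  n25('ca'): parent n1 fail=0; on 'a' 0 → fail=4;  out ∅∪∅=∅
  n6('abb'): parent n5 fail=14; on 'b' 14 → fail=15;  out {2}∪∅={2}
  n8('aca'): parent n7 fail=1; on 'a' 1 → fail=25;  out ∅∪∅=∅
  n13('dbd'): parent n12 fail=14; on 'd' 14→0 → fail=2;  out {4}∪∅={4}
  n16('bbc'): parent n15 fail=14; on 'c' 14→0 → fail=1;  out ∅∪{0}={0}
  n21('aab'): parent n20 fail=4; on 'b' 4 → fail=5;  out ∅∪∅=∅
  n26('cad'): parent n25 fail=4; on 'd' 4→0 → fail=2;  out ∅∪∅=∅
  n9('acad'): parent n8 fail=25; on 'd' 25 → fail=26;  out ∅∪∅=∅
  n17('bbca'): parent n16 fail=1; on 'a' 1 → fail=25;  out ∅∪∅=∅
  n22('aabb'): parent n21 fail=5; on 'b' 5 → fail=6;  out ∅∪{2}={2}
  n27('cadb'): parent n26 fail=2; on 'b' 2 → fail=12;  out ∅∪∅=∅
  n10('acadb'): parent n9 fail=26; on 'b' 26 → fail=27;  out ∅∪∅=∅
  n18('bbcaa'): parent n17 fail=25; on 'a' 25→4 → fail=20;  out ∅∪∅=∅
  n23('aabba'): parent n22 fail=6; on 'a' 6→15→14→0 → fail=4;  out ∅∪∅=∅
  n28('cadbc'): parent n27 fail=12; on 'c' 12→14→0 → fail=1;  out {7}∪{0}={0,7}
  n11('acadbc'): parent n10 fail=27; on 'c' 27 → fail=28;  out {3}∪{0,7}={0,3,7}
  n19('bbcaac'): parent n18 fail=20; on 'c' 20→4 → fail=7;  out {5}∪{0}={0,5}
  n24('aabbaa'): parent n23 fail=4; on 'a' 4 → fail=20;  out {6}∪∅={6}

Run:
i=0 'd': node 0→2
i=1 'b': node 2→12
i=2 'd': node 12→13  emit P4@[0:2]
i=3 'd': node 13→2 (fail-walked)
i=4 'd': node 2→2 (fail-walked)
i=5 'c': node 2→1 (fail-walked)  emit P0@[5:5]
i=6 'c': node 1→1 (fail-walked)  emit P0@[6:6]
i=7 'c': node 1→1 (fail-walked)  emit P0@[7:7]
i=8 'a': node 1→25
i=9 'b': node 25→5 (fail-walked)
i=10 'd': node 5→2 (fail-walked)
i=11 'a': node 2→3  emit P1@[10:11]
i=12 'd': node 3→2 (fail-walked)
i=13 'a': node 2→3  emit P1@[12:13]
i=14 'b': node 3→5 (fail-walked)
i=15 'a': node 5→4 (fail-walked)
i=16 'b': node 4→5
i=17 'a': node 5→4 (fail-walked)
i=18 'b': node 4→5
i=19 'b': node 5→6  emit P2@[17:19]
i=20 'b': node 6→15 (fail-walked)
i=21 'b': node 15→15 (fail-walked)
i=22 'c': node 15→16  emit P0@[22:22]
i=23 'a': node 16→17
i=24 'a': node 17→18
i=25 'c': node 18→19  emit P0@[25:25],P5@[20:25]
i=26 'b': node 19→14 (fail-walked)
i=27 'a': node 14→4 (fail-walked)
i=28 'a': node 4→20
i=29 'a': node 20→20 (fail-walked)
i=30 'b': node 20→21
i=31 'b': node 21→22  emit P2@[29:31]
i=32 'a': node 22→23
i=33 'a': node 23→24  emit P6@[28:33]
i=34 'a': node 24→20 (fail-walked)
i=35 'b': node 20→21
i=36 'b': node 21→22  emit P2@[34:36]
i=37 'a': node 22→23
i=38 'b': node 23→5 (fail-walked)
i=39 'b': node 5→6  emit P2@[37:39]
i=40 'a': node 6→4 (fail-walked)
i=41 'c': node 4→7  emit P0@[41:41]
i=42 'a': node 7→8
i=43 'a': node 8→20 (fail-walked)
i=44 'b': node 20→21
i=45 'b': node 21→22  emit P2@[43:45]
i=46 'c': node 22→16 (fail-walked)  emit P0@[46:46]
i=47 'b': node 16→14 (fail-walked)

All matches (sorted): [[2,4],[5,0],[6,0],[7,0],[11,1],[13,1],[19,2],[22,0],[25,0],[25,5],[31,2],[33,6],[36,2],[39,2],[41,0],[45,2],[46,0]]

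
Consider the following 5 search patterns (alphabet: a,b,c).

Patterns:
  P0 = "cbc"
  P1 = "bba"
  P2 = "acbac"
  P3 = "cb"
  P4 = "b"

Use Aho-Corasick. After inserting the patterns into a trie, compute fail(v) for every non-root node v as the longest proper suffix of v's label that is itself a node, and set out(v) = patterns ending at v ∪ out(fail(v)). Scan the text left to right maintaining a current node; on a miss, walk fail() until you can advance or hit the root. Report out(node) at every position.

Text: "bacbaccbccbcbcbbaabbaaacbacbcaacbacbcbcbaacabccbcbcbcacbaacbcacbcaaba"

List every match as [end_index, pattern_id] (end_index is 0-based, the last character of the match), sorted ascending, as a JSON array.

Build automaton:
Trie (insert patterns):
  n0 'ε': a→7 b→4 c→1
  n1 'c': b→2
  n2 'cb': c→3  ←P3
  n3 'cbc': ·  ←P0
  n4 'b': b→5  ←P4
  n5 'bb': a→6
  n6 'bba': ·  ←P1
  n7 'a': c→8
  n8 'ac': b→9
  n9 'acb': a→10
  n10 'acba': c→11
  n11 'acbac': ·  ←P2

Failure links (BFS by depth):
  fail(1) 'c': from fail(0)=0 chase 'c': 0 ⇒ 0;  out=∅∪out(0)=∅
  fail(4) 'b': from fail(0)=0 chase 'b': 0 ⇒ 0;  out={4}∪out(0)={4}
  fail(7) 'a': from fail(0)=0 chase 'a': 0 ⇒ 0;  out=∅∪out(0)=∅
  fail(2) 'cb': from fail(1)=0 chase 'b': 0 ⇒ 4;  out={3}∪out(4)={3,4}
  fail(5) 'bb': from fail(4)=0 chase 'b': 0 ⇒ 4;  out=∅∪out(4)={4}
  fail(8) 'ac': from fail(7)=0 chase 'c': 0 ⇒ 1;  out=∅∪out(1)=∅
  fail(3) 'cbc': from fail(2)=4 chase 'c': 4→0 ⇒ 1;  out={0}∪out(1)={0}
  fail(6) 'bba': from fail(5)=4 chase 'a': 4→0 ⇒ 7;  out={1}∪out(7)={1}
  fail(9) 'acb': from fail(8)=1 chase 'b': 1 ⇒ 2;  out=∅∪out(2)={3,4}
  fail(10) 'acba': from fail(9)=2 chase 'a': 2→4→0 ⇒ 7;  out=∅∪out(7)=∅
  fail(11) 'acbac': from fail(10)=7 chase 'c': 7 ⇒ 8;  out={2}∪out(8)={2}

Scan:
i=0 'b': node 0→4  ** P4@[0:0]
i=1 'a': node 4→7 (fail-walked)
i=2 'c': node 7→8
i=3 'b': node 8→9  ** P3@[2:3],P4@[3:3]
i=4 'a': node 9→10
i=5 'c': node 10→11  ** P2@[1:5]
i=6 'c': node 11→1 (fail-walked)
i=7 'b': node 1→2  ** P3@[6:7],P4@[7:7]
i=8 'c': node 2→3  ** P0@[6:8]
i=9 'c': node 3→1 (fail-walked)
i=10 'b': node 1→2  ** P3@[9:10],P4@[10:10]
i=11 'c': node 2→3  ** P0@[9:11]
i=12 'b': node 3→2 (fail-walked)  ** P3@[11:12],P4@[12:12]
i=13 'c': node 2→3  ** P0@[11:13]
i=14 'b': node 3→2 (fail-walked)  ** P3@[13:14],P4@[14:14]
i=15 'b': node 2→5 (fail-walked)  ** P4@[15:15]
i=16 'a': node 5→6  ** P1@[14:16]
i=17 'a': node 6→7 (fail-walked)
i=18 'b': node 7→4 (fail-walked)  ** P4@[18:18]
i=19 'b': node 4→5  ** P4@[19:19]
i=20 'a': node 5→6  ** P1@[18:20]
i=21 'a': node 6→7 (fail-walked)
i=22 'a': node 7→7 (fail-walked)
i=23 'c': node 7→8
i=24 'b': node 8→9  ** P3@[23:24],P4@[24:24]
i=25 'a': node 9→10
i=26 'c': node 10→11  ** P2@[22:26]
i=27 'b': node 11→9 (fail-walked)  ** P3@[26:27],P4@[27:27]
i=28 'c': node 9→3 (fail-walked)  ** P0@[26:28]
i=29 'a': node 3→7 (fail-walked)
i=30 'a': node 7→7 (fail-walked)
i=31 'c': node 7→8
i=32 'b': node 8→9  ** P3@[31:32],P4@[32:32]
i=33 'a': node 9→10
i=34 'c': node 10→11  ** P2@[30:34]
i=35 'b': node 11→9 (fail-walked)  ** P3@[34:35],P4@[35:35]
i=36 'c': node 9→3 (fail-walked)  ** P0@[34:36]
i=37 'b': node 3→2 (fail-walked)  ** P3@[36:37],P4@[37:37]
i=38 'c': node 2→3  ** P0@[36:38]
i=39 'b': node 3→2 (fail-walked)  ** P3@[38:39],P4@[39:39]
i=40 'a': node 2→7 (fail-walked)
i=41 'a': node 7→7 (fail-walked)
i=42 'c': node 7→8
i=43 'a': node 8→7 (fail-walked)
i=44 'b': node 7→4 (fail-walked)  ** P4@[44:44]
i=45 'c': node 4→1 (fail-walked)
i=46 'c': node 1→1 (fail-walked)
i=47 'b': node 1→2  ** P3@[46:47],P4@[47:47]
i=48 'c': node 2→3  ** P0@[46:48]
i=49 'b': node 3→2 (fail-walked)  ** P3@[48:49],P4@[49:49]
i=50 'c': node 2→3  ** P0@[48:50]
i=51 'b': node 3→2 (fail-walked)  ** P3@[50:51],P4@[51:51]
i=52 'c': node 2→3  ** P0@[50:52]
i=53 'a': node 3→7 (fail-walked)
i=54 'c': node 7→8
i=55 'b': node 8→9  ** P3@[54:55],P4@[55:55]
i=56 'a': node 9→10
i=57 'a': node 10→7 (fail-walked)
i=58 'c': node 7→8
i=59 'b': node 8→9  ** P3@[58:59],P4@[59:59]
i=60 'c': node 9→3 (fail-walked)  ** P0@[58:60]
i=61 'a': node 3→7 (fail-walked)
i=62 'c': node 7→8
i=63 'b': node 8→9  ** P3@[62:63],P4@[63:63]
i=64 'c': node 9→3 (fail-walked)  ** P0@[62:64]
i=65 'a': node 3→7 (fail-walked)
i=66 'a': node 7→7 (fail-walked)
i=67 'b': node 7→4 (fail-walked)  ** P4@[67:67]
i=68 'a': node 4→7 (fail-walked)

Result: [[0,4],[3,3],[3,4],[5,2],[7,3],[7,4],[8,0],[10,3],[10,4],[11,0],[12,3],[12,4],[13,0],[14,3],[14,4],[15,4],[16,1],[18,4],[19,4],[20,1],[24,3],[24,4],[26,2],[27,3],[27,4],[28,0],[32,3],[32,4],[34,2],[35,3],[35,4],[36,0],[37,3],[37,4],[38,0],[39,3],[39,4],[44,4],[47,3],[47,4],[48,0],[49,3],[49,4],[50,0],[51,3],[51,4],[52,0],[55,3],[55,4],[59,3],[59,4],[60,0],[63,3],[63,4],[64,0],[67,4]]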